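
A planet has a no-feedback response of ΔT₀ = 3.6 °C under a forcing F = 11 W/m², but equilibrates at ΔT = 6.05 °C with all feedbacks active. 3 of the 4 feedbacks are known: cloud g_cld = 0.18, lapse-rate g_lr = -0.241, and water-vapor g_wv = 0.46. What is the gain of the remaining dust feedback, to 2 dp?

0.01

Amplification A = ΔT/ΔT₀ = 6.05/3.6 = 1.681.
Total gain g = 1 − 1/A = 1 − 1/1.681 = 0.4051.
Known gains sum to 0.18 − 0.241 + 0.46 = 0.399.
g_dust = 0.4051 − 0.399 = 0.01.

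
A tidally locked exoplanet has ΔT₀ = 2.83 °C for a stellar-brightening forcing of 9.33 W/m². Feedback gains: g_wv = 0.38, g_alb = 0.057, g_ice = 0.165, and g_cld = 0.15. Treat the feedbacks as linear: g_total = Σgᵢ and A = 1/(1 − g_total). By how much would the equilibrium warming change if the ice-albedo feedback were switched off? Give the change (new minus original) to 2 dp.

-4.56 °C

Original: g = 0.752, ΔT = 2.83/(1−0.752) = 11.4113 °C.
Without ice-albedo: g' = 0.587, ΔT' = 2.83/(1−0.587) = 6.8523 °C.
Change = 6.8523 − 11.4113 = -4.56 °C.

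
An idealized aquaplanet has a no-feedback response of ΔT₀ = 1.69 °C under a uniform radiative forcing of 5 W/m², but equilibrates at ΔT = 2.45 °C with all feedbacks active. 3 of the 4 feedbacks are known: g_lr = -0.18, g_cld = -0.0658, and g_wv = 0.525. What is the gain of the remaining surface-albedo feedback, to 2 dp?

Amplification A = ΔT/ΔT₀ = 2.45/1.69 = 1.45.
Total gain g = 1 − 1/A = 1 − 1/1.45 = 0.3103.
Known gains sum to -0.18 − 0.0658 + 0.525 = 0.2792.
g_alb = 0.3103 − 0.2792 = 0.03.

0.03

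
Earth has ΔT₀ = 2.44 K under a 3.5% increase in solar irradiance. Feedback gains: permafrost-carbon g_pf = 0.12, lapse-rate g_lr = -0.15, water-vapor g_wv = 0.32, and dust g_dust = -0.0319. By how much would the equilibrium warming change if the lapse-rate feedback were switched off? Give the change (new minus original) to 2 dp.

0.83 K

Original: g = 0.2581, ΔT = 2.44/(1−0.2581) = 3.2889 K.
Without lapse-rate: g' = 0.4081, ΔT' = 2.44/(1−0.4081) = 4.1223 K.
Change = 4.1223 − 3.2889 = 0.83 K.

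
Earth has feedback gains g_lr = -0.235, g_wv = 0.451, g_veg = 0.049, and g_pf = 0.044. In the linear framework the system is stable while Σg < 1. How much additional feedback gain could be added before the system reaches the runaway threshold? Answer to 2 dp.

0.69

Current total gain = -0.235 + 0.451 + 0.049 + 0.044 = 0.309.
Margin to runaway = 1 − 0.309 = 0.69.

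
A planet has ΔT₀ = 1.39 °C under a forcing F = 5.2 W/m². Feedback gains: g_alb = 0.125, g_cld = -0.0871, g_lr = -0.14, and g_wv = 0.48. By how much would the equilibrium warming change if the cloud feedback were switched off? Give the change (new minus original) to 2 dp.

0.36 °C

Original: g = 0.3779, ΔT = 1.39/(1−0.3779) = 2.2344 °C.
Without cloud: g' = 0.465, ΔT' = 1.39/(1−0.465) = 2.5981 °C.
Change = 2.5981 − 2.2344 = 0.36 °C.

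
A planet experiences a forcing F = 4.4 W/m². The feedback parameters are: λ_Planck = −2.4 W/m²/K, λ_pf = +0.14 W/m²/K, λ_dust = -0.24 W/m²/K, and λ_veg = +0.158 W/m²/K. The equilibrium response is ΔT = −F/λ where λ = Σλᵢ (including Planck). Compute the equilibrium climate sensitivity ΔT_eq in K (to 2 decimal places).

1.88 K

Net feedback parameter λ = (−2.4) + (+0.14) + (-0.24) + (+0.158) = -2.342 W/m²/K.
ΔT = −F/λ = −4.4/(-2.342) = 1.88 K.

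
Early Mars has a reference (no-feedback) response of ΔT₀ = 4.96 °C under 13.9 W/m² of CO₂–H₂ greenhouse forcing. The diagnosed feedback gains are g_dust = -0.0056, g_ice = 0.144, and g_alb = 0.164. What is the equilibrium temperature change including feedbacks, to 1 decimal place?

Total gain g = -0.0056 + 0.144 + 0.164 = 0.3024.
Amplification A = 1/(1 − 0.3024) = 1.433.
ΔT = 4.96 × 1.433 = 7.1 °C.

7.1 °C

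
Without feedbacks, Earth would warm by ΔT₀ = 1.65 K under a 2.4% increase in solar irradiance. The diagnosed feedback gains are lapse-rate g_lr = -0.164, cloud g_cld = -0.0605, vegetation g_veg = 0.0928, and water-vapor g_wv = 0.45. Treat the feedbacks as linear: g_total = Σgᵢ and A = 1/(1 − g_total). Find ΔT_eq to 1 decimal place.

Total gain g = -0.164 − 0.0605 + 0.0928 + 0.45 = 0.3183.
Amplification A = 1/(1 − 0.3183) = 1.467.
ΔT = 1.65 × 1.467 = 2.4 K.

2.4 K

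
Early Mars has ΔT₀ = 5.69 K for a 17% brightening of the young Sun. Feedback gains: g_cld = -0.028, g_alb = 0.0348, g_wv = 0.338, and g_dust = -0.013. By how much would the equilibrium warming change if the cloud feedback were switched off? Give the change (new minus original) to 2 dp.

0.37 K

Original: g = 0.3318, ΔT = 5.69/(1−0.3318) = 8.5154 K.
Without cloud: g' = 0.3598, ΔT' = 5.69/(1−0.3598) = 8.8878 K.
Change = 8.8878 − 8.5154 = 0.37 K.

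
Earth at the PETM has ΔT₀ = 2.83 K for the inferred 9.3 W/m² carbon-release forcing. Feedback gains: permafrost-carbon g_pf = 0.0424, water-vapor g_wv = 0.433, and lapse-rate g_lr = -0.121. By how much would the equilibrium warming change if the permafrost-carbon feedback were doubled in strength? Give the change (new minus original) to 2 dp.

0.31 K

Original: g = 0.3544, ΔT = 2.83/(1−0.3544) = 4.3835 K.
With doubled permafrost-carbon: g' = 0.3968, ΔT' = 2.83/(1−0.3968) = 4.6916 K.
Change = 4.6916 − 4.3835 = 0.31 K.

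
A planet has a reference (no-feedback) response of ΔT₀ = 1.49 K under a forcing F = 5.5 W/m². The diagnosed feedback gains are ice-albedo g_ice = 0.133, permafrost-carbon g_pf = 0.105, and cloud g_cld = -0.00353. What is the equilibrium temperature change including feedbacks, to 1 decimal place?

1.9 K

Total gain g = 0.133 + 0.105 − 0.00353 = 0.23447.
Amplification A = 1/(1 − 0.23447) = 1.306.
ΔT = 1.49 × 1.306 = 1.9 K.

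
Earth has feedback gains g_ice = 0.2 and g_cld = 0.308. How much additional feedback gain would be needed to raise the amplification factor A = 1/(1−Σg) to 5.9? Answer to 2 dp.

Current total gain = 0.508.
Target gain for A = 5.9: g* = 1 − 1/5.9 = 0.8305.
Additional gain needed = 0.8305 − 0.508 = 0.32.

0.32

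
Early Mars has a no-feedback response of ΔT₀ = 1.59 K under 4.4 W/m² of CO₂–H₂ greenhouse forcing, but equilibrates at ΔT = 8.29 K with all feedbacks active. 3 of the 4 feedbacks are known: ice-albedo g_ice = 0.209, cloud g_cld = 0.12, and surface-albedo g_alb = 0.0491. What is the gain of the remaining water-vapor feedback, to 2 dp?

Amplification A = ΔT/ΔT₀ = 8.29/1.59 = 5.214.
Total gain g = 1 − 1/A = 1 − 1/5.214 = 0.8082.
Known gains sum to 0.209 + 0.12 + 0.0491 = 0.3781.
g_wv = 0.8082 − 0.3781 = 0.43.

0.43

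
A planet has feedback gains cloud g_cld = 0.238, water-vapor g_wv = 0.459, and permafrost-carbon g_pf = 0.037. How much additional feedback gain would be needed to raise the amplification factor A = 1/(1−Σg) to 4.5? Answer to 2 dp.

Current total gain = 0.734.
Target gain for A = 4.5: g* = 1 − 1/4.5 = 0.7778.
Additional gain needed = 0.7778 − 0.734 = 0.04.

0.04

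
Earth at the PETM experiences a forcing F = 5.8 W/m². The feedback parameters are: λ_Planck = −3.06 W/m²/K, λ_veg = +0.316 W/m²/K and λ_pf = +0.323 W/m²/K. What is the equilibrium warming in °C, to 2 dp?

Net feedback parameter λ = (−3.06) + (+0.316) + (+0.323) = -2.421 W/m²/K.
ΔT = −F/λ = −5.8/(-2.421) = 2.40 °C.

2.40 °C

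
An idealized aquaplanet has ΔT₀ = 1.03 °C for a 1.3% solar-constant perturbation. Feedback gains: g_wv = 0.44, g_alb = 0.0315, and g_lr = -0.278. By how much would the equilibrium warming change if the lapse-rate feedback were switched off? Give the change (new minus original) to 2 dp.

0.67 °C

Original: g = 0.1935, ΔT = 1.03/(1−0.1935) = 1.2771 °C.
Without lapse-rate: g' = 0.4715, ΔT' = 1.03/(1−0.4715) = 1.9489 °C.
Change = 1.9489 − 1.2771 = 0.67 °C.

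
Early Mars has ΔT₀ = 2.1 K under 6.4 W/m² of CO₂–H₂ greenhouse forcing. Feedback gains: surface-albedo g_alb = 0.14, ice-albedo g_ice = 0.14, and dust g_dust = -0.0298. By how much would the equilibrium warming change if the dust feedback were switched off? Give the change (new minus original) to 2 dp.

0.12 K

Original: g = 0.2502, ΔT = 2.1/(1−0.2502) = 2.8007 K.
Without dust: g' = 0.28, ΔT' = 2.1/(1−0.28) = 2.9167 K.
Change = 2.9167 − 2.8007 = 0.12 K.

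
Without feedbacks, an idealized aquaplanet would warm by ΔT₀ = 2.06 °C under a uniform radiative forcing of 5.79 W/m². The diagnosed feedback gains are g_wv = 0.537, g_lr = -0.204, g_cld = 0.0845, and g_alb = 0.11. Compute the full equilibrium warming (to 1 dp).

Total gain g = 0.537 − 0.204 + 0.0845 + 0.11 = 0.5275.
Amplification A = 1/(1 − 0.5275) = 2.116.
ΔT = 2.06 × 2.116 = 4.4 °C.

4.4 °C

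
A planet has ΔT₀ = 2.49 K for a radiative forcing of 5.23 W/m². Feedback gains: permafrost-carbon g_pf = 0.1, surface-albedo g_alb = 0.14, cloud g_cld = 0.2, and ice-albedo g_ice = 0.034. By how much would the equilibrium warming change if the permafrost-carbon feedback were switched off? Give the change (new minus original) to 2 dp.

Original: g = 0.474, ΔT = 2.49/(1−0.474) = 4.7338 K.
Without permafrost-carbon: g' = 0.374, ΔT' = 2.49/(1−0.374) = 3.9776 K.
Change = 3.9776 − 4.7338 = -0.76 K.

-0.76 K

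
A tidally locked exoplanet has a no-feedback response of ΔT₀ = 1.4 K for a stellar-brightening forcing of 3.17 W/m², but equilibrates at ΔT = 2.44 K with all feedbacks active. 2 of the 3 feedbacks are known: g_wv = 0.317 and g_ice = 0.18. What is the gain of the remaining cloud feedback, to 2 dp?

-0.07

Amplification A = ΔT/ΔT₀ = 2.44/1.4 = 1.743.
Total gain g = 1 − 1/A = 1 − 1/1.743 = 0.4263.
Known gains sum to 0.317 + 0.18 = 0.497.
g_cld = 0.4263 − 0.497 = -0.07.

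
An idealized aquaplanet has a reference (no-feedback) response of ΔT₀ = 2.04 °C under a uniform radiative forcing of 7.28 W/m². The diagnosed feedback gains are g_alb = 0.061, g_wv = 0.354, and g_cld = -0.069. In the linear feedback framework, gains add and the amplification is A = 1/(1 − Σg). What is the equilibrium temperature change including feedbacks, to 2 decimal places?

Total gain g = 0.061 + 0.354 − 0.069 = 0.346.
Amplification A = 1/(1 − 0.346) = 1.529.
ΔT = 2.04 × 1.529 = 3.12 °C.

3.12 °C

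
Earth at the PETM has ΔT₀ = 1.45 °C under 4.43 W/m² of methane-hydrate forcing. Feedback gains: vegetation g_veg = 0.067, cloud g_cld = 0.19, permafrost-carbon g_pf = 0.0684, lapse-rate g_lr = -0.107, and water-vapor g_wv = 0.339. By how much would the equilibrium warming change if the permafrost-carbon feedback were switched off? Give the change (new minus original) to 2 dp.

-0.44 °C

Original: g = 0.5574, ΔT = 1.45/(1−0.5574) = 3.2761 °C.
Without permafrost-carbon: g' = 0.489, ΔT' = 1.45/(1−0.489) = 2.8376 °C.
Change = 2.8376 − 3.2761 = -0.44 °C.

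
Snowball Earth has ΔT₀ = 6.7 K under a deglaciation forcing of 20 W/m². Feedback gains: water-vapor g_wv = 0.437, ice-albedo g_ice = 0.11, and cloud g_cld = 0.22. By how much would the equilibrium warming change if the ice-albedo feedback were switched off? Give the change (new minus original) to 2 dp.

-9.22 K

Original: g = 0.767, ΔT = 6.7/(1−0.767) = 28.7554 K.
Without ice-albedo: g' = 0.657, ΔT' = 6.7/(1−0.657) = 19.5335 K.
Change = 19.5335 − 28.7554 = -9.22 K.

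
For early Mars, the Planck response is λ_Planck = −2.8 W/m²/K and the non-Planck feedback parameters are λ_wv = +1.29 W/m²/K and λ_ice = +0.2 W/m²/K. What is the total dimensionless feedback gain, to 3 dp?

0.532

Convert to gains: g_wv = 1.29/2.8 = 0.4607; g_ice = 0.2/2.8 = 0.07143.
Total gain g = 0.53213.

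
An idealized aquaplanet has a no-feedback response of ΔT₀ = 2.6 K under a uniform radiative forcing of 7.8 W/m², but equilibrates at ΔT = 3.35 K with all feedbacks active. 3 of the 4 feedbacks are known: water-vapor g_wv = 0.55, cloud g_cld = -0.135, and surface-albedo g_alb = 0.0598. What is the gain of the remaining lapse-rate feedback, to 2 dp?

Amplification A = ΔT/ΔT₀ = 3.35/2.6 = 1.288.
Total gain g = 1 − 1/A = 1 − 1/1.288 = 0.2236.
Known gains sum to 0.55 − 0.135 + 0.0598 = 0.4748.
g_lr = 0.2236 − 0.4748 = -0.25.

-0.25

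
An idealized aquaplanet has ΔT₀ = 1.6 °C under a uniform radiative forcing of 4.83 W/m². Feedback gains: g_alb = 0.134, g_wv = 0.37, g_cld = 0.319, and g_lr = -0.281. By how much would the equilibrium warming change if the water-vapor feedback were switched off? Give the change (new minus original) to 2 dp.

-1.56 °C

Original: g = 0.542, ΔT = 1.6/(1−0.542) = 3.4934 °C.
Without water-vapor: g' = 0.172, ΔT' = 1.6/(1−0.172) = 1.9324 °C.
Change = 1.9324 − 3.4934 = -1.56 °C.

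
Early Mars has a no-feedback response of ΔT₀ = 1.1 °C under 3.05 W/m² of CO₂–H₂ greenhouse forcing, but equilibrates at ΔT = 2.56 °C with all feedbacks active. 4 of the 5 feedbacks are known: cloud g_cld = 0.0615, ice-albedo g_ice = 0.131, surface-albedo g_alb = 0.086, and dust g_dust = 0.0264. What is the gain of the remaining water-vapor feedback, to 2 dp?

0.27

Amplification A = ΔT/ΔT₀ = 2.56/1.1 = 2.327.
Total gain g = 1 − 1/A = 1 − 1/2.327 = 0.5703.
Known gains sum to 0.0615 + 0.131 + 0.086 + 0.0264 = 0.3049.
g_wv = 0.5703 − 0.3049 = 0.27.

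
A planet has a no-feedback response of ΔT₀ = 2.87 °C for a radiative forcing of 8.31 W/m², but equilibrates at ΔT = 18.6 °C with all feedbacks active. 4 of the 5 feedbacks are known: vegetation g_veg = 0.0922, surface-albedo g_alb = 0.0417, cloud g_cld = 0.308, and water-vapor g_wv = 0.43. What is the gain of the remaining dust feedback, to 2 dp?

Amplification A = ΔT/ΔT₀ = 18.6/2.87 = 6.481.
Total gain g = 1 − 1/A = 1 − 1/6.481 = 0.8457.
Known gains sum to 0.0922 + 0.0417 + 0.308 + 0.43 = 0.8719.
g_dust = 0.8457 − 0.8719 = -0.03.

-0.03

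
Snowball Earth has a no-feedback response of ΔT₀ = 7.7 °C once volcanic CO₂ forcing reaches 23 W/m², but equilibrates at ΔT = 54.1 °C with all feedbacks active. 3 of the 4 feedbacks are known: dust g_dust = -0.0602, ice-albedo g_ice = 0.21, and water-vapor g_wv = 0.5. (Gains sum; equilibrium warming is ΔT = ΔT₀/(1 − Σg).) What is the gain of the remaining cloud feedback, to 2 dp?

0.21

Amplification A = ΔT/ΔT₀ = 54.1/7.7 = 7.026.
Total gain g = 1 − 1/A = 1 − 1/7.026 = 0.8577.
Known gains sum to -0.0602 + 0.21 + 0.5 = 0.6498.
g_cld = 0.8577 − 0.6498 = 0.21.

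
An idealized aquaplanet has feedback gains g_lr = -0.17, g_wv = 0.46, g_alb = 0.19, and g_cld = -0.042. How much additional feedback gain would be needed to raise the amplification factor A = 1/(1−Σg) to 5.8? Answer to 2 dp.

Current total gain = 0.438.
Target gain for A = 5.8: g* = 1 − 1/5.8 = 0.8276.
Additional gain needed = 0.8276 − 0.438 = 0.39.

0.39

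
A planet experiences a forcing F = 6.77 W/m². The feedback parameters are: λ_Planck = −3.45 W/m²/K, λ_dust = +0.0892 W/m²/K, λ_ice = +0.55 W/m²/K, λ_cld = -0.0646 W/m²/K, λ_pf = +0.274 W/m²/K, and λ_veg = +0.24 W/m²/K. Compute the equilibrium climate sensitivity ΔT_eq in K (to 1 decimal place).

Net feedback parameter λ = (−3.45) + (+0.0892) + (+0.55) + (-0.0646) + (+0.274) + (+0.24) = -2.3614 W/m²/K.
ΔT = −F/λ = −6.77/(-2.3614) = 2.9 K.

2.9 K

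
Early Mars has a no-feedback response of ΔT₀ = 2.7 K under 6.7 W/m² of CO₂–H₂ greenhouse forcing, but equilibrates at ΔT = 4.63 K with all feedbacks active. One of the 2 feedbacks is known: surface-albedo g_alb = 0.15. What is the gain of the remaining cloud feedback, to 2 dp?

0.27

Amplification A = ΔT/ΔT₀ = 4.63/2.7 = 1.715.
Total gain g = 1 − 1/A = 1 − 1/1.715 = 0.4169.
The known gain is 0.15.
g_cld = 0.4169 − 0.15 = 0.27.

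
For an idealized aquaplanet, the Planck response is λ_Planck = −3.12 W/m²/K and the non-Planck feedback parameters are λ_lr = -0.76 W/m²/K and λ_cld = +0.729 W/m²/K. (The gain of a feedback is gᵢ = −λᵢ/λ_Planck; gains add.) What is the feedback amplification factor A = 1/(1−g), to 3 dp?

Convert to gains: g_lr = -0.76/3.12 = -0.2436; g_cld = 0.729/3.12 = 0.2337.
Total gain g = -0.0099.
A = 1/(1 + 0.0099) = 0.990.

0.990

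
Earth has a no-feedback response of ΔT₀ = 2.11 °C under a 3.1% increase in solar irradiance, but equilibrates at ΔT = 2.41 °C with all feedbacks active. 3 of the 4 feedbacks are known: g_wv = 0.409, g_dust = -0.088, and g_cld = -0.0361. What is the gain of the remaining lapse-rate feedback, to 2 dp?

Amplification A = ΔT/ΔT₀ = 2.41/2.11 = 1.142.
Total gain g = 1 − 1/A = 1 − 1/1.142 = 0.1243.
Known gains sum to 0.409 − 0.088 − 0.0361 = 0.2849.
g_lr = 0.1243 − 0.2849 = -0.16.

-0.16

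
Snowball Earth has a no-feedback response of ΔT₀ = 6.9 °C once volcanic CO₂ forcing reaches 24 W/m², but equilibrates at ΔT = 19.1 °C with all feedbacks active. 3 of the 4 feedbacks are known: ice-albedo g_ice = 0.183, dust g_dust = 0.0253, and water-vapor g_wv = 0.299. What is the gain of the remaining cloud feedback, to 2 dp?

0.13

Amplification A = ΔT/ΔT₀ = 19.1/6.9 = 2.768.
Total gain g = 1 − 1/A = 1 − 1/2.768 = 0.6387.
Known gains sum to 0.183 + 0.0253 + 0.299 = 0.5073.
g_cld = 0.6387 − 0.5073 = 0.13.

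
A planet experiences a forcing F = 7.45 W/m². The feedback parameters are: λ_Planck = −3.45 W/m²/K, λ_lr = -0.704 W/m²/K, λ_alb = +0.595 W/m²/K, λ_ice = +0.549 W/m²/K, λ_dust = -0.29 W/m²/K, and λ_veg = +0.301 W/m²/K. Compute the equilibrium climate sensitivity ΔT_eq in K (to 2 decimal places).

Net feedback parameter λ = (−3.45) + (-0.704) + (+0.595) + (+0.549) + (-0.29) + (+0.301) = -2.999 W/m²/K.
ΔT = −F/λ = −7.45/(-2.999) = 2.48 K.

2.48 K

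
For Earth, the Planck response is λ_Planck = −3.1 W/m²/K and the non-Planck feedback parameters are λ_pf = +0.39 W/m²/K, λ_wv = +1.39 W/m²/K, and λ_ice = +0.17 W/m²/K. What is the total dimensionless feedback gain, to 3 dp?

0.629

Convert to gains: g_pf = 0.39/3.1 = 0.1258; g_wv = 1.39/3.1 = 0.4484; g_ice = 0.17/3.1 = 0.05484.
Total gain g = 0.62904.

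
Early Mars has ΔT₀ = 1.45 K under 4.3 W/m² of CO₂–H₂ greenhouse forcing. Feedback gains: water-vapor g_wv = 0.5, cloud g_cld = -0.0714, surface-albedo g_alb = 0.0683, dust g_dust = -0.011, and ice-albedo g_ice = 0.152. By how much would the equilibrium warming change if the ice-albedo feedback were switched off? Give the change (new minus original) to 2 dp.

Original: g = 0.6379, ΔT = 1.45/(1−0.6379) = 4.0044 K.
Without ice-albedo: g' = 0.4859, ΔT' = 1.45/(1−0.4859) = 2.8205 K.
Change = 2.8205 − 4.0044 = -1.18 K.

-1.18 K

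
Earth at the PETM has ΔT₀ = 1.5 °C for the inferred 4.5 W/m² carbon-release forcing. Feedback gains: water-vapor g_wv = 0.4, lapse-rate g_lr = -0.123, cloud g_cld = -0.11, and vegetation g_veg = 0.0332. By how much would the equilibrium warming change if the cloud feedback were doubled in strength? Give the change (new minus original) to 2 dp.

Original: g = 0.2002, ΔT = 1.5/(1−0.2002) = 1.8755 °C.
With doubled cloud: g' = 0.0902, ΔT' = 1.5/(1−0.0902) = 1.6487 °C.
Change = 1.6487 − 1.8755 = -0.23 °C.

-0.23 °C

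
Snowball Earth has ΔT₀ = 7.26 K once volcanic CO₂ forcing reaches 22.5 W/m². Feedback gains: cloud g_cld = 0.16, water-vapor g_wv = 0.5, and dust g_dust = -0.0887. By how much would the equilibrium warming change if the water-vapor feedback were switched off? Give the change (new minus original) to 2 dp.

-9.12 K

Original: g = 0.5713, ΔT = 7.26/(1−0.5713) = 16.9349 K.
Without water-vapor: g' = 0.0713, ΔT' = 7.26/(1−0.0713) = 7.8174 K.
Change = 7.8174 − 16.9349 = -9.12 K.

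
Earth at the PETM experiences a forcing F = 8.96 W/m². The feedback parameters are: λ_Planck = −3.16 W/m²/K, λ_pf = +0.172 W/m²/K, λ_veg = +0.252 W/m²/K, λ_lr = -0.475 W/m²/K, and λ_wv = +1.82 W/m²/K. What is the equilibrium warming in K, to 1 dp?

Net feedback parameter λ = (−3.16) + (+0.172) + (+0.252) + (-0.475) + (+1.82) = -1.391 W/m²/K.
ΔT = −F/λ = −8.96/(-1.391) = 6.4 K.

6.4 K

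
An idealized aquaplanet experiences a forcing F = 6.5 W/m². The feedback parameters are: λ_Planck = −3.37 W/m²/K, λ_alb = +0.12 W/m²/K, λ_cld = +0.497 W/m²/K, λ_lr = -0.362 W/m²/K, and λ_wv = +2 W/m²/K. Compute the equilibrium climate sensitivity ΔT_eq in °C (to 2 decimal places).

5.83 °C

Net feedback parameter λ = (−3.37) + (+0.12) + (+0.497) + (-0.362) + (+2) = -1.115 W/m²/K.
ΔT = −F/λ = −6.5/(-1.115) = 5.83 °C.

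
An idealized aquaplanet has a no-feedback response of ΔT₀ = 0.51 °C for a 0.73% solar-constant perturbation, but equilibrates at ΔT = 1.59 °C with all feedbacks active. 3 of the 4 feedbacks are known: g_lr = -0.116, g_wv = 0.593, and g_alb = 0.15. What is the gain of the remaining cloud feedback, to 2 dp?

Amplification A = ΔT/ΔT₀ = 1.59/0.51 = 3.118.
Total gain g = 1 − 1/A = 1 − 1/3.118 = 0.6793.
Known gains sum to -0.116 + 0.593 + 0.15 = 0.627.
g_cld = 0.6793 − 0.627 = 0.05.

0.05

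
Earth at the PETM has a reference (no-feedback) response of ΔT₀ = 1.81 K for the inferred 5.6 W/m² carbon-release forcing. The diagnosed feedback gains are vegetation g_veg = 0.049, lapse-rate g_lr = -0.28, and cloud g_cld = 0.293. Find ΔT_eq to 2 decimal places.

1.93 K

Total gain g = 0.049 − 0.28 + 0.293 = 0.062.
Amplification A = 1/(1 − 0.062) = 1.066.
ΔT = 1.81 × 1.066 = 1.93 K.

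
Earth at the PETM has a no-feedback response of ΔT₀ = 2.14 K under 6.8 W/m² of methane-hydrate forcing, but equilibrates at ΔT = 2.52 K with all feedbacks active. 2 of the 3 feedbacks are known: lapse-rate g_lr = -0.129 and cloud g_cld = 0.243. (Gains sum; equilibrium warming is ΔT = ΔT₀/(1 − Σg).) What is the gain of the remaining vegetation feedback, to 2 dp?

Amplification A = ΔT/ΔT₀ = 2.52/2.14 = 1.178.
Total gain g = 1 − 1/A = 1 − 1/1.178 = 0.1511.
Known gains sum to -0.129 + 0.243 = 0.114.
g_veg = 0.1511 − 0.114 = 0.04.

0.04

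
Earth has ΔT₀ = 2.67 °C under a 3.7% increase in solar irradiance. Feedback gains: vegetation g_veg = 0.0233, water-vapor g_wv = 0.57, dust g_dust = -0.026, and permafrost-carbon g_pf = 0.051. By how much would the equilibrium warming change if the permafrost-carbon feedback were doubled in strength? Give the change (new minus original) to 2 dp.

1.08 °C

Original: g = 0.6183, ΔT = 2.67/(1−0.6183) = 6.9950 °C.
With doubled permafrost-carbon: g' = 0.6693, ΔT' = 2.67/(1−0.6693) = 8.0738 °C.
Change = 8.0738 − 6.9950 = 1.08 °C.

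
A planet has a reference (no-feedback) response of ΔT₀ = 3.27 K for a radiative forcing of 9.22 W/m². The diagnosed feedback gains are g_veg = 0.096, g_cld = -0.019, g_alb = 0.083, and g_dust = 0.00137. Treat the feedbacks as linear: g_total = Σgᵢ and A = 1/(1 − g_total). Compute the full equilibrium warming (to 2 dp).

Total gain g = 0.096 − 0.019 + 0.083 + 0.00137 = 0.16137.
Amplification A = 1/(1 − 0.16137) = 1.192.
ΔT = 3.27 × 1.192 = 3.90 K.

3.90 K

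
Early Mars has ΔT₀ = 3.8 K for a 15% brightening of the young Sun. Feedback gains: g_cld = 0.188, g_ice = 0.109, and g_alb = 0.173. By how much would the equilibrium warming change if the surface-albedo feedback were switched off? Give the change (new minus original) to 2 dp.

-1.76 K

Original: g = 0.47, ΔT = 3.8/(1−0.47) = 7.1698 K.
Without surface-albedo: g' = 0.297, ΔT' = 3.8/(1−0.297) = 5.4054 K.
Change = 5.4054 − 7.1698 = -1.76 K.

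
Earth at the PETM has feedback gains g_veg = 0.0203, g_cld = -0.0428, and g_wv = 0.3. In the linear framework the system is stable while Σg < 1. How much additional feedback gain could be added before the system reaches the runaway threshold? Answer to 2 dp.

Current total gain = 0.0203 − 0.0428 + 0.3 = 0.2775.
Margin to runaway = 1 − 0.2775 = 0.72.

0.72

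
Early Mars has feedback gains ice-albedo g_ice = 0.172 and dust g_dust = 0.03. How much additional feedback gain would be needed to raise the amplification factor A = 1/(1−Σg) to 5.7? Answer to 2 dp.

0.62

Current total gain = 0.202.
Target gain for A = 5.7: g* = 1 − 1/5.7 = 0.8246.
Additional gain needed = 0.8246 − 0.202 = 0.62.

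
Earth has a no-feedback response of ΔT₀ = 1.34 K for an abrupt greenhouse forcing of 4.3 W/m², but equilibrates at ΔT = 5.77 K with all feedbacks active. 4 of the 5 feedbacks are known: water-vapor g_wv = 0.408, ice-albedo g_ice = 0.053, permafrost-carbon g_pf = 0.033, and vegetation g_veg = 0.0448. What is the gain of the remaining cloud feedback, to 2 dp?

Amplification A = ΔT/ΔT₀ = 5.77/1.34 = 4.306.
Total gain g = 1 − 1/A = 1 − 1/4.306 = 0.7678.
Known gains sum to 0.408 + 0.053 + 0.033 + 0.0448 = 0.5388.
g_cld = 0.7678 − 0.5388 = 0.23.

0.23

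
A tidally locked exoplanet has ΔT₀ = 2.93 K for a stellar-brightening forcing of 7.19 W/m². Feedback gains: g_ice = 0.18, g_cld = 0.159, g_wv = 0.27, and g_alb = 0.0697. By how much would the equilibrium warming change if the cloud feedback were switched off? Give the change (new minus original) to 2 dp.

-3.02 K

Original: g = 0.6787, ΔT = 2.93/(1−0.6787) = 9.1192 K.
Without cloud: g' = 0.5197, ΔT' = 2.93/(1−0.5197) = 6.1004 K.
Change = 6.1004 − 9.1192 = -3.02 K.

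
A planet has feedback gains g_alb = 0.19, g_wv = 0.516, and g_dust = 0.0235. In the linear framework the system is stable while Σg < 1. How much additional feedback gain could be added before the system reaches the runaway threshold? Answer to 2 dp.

0.27

Current total gain = 0.19 + 0.516 + 0.0235 = 0.7295.
Margin to runaway = 1 − 0.7295 = 0.27.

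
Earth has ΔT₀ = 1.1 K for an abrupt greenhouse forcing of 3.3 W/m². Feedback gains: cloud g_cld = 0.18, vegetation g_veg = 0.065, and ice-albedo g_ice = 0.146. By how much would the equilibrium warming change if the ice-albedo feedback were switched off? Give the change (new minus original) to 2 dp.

Original: g = 0.391, ΔT = 1.1/(1−0.391) = 1.8062 K.
Without ice-albedo: g' = 0.245, ΔT' = 1.1/(1−0.245) = 1.4570 K.
Change = 1.4570 − 1.8062 = -0.35 K.

-0.35 K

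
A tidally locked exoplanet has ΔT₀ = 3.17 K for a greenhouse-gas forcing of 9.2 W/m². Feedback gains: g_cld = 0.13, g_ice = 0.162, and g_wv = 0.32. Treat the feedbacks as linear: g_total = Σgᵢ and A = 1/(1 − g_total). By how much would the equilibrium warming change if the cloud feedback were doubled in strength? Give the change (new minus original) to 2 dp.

Original: g = 0.612, ΔT = 3.17/(1−0.612) = 8.1701 K.
With doubled cloud: g' = 0.742, ΔT' = 3.17/(1−0.742) = 12.2868 K.
Change = 12.2868 − 8.1701 = 4.12 K.

4.12 K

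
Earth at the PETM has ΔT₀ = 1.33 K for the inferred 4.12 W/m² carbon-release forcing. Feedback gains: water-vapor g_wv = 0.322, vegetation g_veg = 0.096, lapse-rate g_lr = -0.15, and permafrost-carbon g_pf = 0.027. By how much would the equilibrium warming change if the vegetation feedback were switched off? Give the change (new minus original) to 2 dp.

Original: g = 0.295, ΔT = 1.33/(1−0.295) = 1.8865 K.
Without vegetation: g' = 0.199, ΔT' = 1.33/(1−0.199) = 1.6604 K.
Change = 1.6604 − 1.8865 = -0.23 K.

-0.23 K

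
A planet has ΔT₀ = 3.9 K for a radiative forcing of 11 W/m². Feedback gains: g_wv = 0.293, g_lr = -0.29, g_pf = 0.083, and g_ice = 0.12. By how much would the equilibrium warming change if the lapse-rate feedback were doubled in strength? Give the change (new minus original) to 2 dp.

Original: g = 0.206, ΔT = 3.9/(1−0.206) = 4.9118 K.
With doubled lapse-rate: g' = -0.084, ΔT' = 3.9/(1+0.084) = 3.5978 K.
Change = 3.5978 − 4.9118 = -1.31 K.

-1.31 K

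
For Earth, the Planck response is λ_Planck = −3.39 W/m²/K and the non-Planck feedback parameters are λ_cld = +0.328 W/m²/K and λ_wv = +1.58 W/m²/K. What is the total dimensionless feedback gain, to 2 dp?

0.56

Convert to gains: g_cld = 0.328/3.39 = 0.09676; g_wv = 1.58/3.39 = 0.4661.
Total gain g = 0.56286.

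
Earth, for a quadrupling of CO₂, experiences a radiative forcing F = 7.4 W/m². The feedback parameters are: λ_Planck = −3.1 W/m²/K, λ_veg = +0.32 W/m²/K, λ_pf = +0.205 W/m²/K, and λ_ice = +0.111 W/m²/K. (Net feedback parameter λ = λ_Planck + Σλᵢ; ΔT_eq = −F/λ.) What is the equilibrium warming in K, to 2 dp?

Net feedback parameter λ = (−3.1) + (+0.32) + (+0.205) + (+0.111) = -2.464 W/m²/K.
ΔT = −F/λ = −7.4/(-2.464) = 3.00 K.

3.00 K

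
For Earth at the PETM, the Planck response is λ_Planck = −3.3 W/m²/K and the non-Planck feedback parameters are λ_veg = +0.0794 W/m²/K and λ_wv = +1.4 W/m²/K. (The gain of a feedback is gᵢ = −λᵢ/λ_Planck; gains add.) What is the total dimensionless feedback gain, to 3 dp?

Convert to gains: g_veg = 0.0794/3.3 = 0.02406; g_wv = 1.4/3.3 = 0.4242.
Total gain g = 0.44826.

0.448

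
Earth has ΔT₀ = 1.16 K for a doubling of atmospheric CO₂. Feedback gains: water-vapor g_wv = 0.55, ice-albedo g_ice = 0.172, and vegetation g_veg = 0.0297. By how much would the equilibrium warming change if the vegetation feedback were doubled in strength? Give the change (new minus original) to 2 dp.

Original: g = 0.7517, ΔT = 1.16/(1−0.7517) = 4.6718 K.
With doubled vegetation: g' = 0.7814, ΔT' = 1.16/(1−0.7814) = 5.3065 K.
Change = 5.3065 − 4.6718 = 0.63 K.

0.63 K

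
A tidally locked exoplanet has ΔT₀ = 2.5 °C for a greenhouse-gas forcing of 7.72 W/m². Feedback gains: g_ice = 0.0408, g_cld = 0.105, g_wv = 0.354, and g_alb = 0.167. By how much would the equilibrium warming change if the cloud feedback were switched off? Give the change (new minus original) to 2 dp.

Original: g = 0.6668, ΔT = 2.5/(1−0.6668) = 7.5030 °C.
Without cloud: g' = 0.5618, ΔT' = 2.5/(1−0.5618) = 5.7052 °C.
Change = 5.7052 − 7.5030 = -1.80 °C.

-1.80 °C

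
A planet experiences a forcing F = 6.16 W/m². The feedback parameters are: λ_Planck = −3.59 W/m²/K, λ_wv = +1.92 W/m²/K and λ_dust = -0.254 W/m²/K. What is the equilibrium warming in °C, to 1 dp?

Net feedback parameter λ = (−3.59) + (+1.92) + (-0.254) = -1.924 W/m²/K.
ΔT = −F/λ = −6.16/(-1.924) = 3.2 °C.

3.2 °C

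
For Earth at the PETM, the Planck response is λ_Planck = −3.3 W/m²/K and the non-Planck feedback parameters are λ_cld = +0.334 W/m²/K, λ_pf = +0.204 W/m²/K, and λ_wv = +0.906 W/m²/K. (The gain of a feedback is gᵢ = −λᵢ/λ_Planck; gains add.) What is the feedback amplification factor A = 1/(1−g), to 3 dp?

Convert to gains: g_cld = 0.334/3.3 = 0.1012; g_pf = 0.204/3.3 = 0.06182; g_wv = 0.906/3.3 = 0.2745.
Total gain g = 0.43752.
A = 1/(1 − 0.43752) = 1.778.

1.778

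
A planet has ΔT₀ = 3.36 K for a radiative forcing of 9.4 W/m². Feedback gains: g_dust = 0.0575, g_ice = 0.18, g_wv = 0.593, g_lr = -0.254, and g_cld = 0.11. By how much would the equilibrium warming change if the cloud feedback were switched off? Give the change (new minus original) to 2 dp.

-2.78 K

Original: g = 0.6865, ΔT = 3.36/(1−0.6865) = 10.7177 K.
Without cloud: g' = 0.5765, ΔT' = 3.36/(1−0.5765) = 7.9339 K.
Change = 7.9339 − 10.7177 = -2.78 K.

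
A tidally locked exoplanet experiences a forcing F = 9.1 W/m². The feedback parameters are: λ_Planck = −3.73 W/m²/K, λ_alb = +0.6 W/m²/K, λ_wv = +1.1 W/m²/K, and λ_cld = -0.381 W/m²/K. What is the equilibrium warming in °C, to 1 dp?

Net feedback parameter λ = (−3.73) + (+0.6) + (+1.1) + (-0.381) = -2.411 W/m²/K.
ΔT = −F/λ = −9.1/(-2.411) = 3.8 °C.

3.8 °C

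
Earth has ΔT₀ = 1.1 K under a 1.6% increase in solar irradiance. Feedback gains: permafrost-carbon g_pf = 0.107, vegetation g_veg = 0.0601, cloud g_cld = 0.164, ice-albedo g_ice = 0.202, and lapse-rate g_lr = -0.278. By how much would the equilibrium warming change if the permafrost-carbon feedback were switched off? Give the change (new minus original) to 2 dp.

Original: g = 0.2551, ΔT = 1.1/(1−0.2551) = 1.4767 K.
Without permafrost-carbon: g' = 0.1481, ΔT' = 1.1/(1−0.1481) = 1.2912 K.
Change = 1.2912 − 1.4767 = -0.19 K.

-0.19 K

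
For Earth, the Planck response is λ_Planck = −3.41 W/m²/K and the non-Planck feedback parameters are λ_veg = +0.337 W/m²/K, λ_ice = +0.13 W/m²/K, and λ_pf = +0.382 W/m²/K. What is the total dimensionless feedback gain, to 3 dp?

Convert to gains: g_veg = 0.337/3.41 = 0.09883; g_ice = 0.13/3.41 = 0.03812; g_pf = 0.382/3.41 = 0.112.
Total gain g = 0.24895.

0.249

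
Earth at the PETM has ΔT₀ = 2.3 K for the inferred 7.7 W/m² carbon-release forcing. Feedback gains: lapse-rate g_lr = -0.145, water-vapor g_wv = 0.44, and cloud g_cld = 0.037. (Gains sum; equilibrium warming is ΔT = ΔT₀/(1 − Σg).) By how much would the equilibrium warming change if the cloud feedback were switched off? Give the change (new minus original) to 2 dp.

-0.18 K

Original: g = 0.332, ΔT = 2.3/(1−0.332) = 3.4431 K.
Without cloud: g' = 0.295, ΔT' = 2.3/(1−0.295) = 3.2624 K.
Change = 3.2624 − 3.4431 = -0.18 K.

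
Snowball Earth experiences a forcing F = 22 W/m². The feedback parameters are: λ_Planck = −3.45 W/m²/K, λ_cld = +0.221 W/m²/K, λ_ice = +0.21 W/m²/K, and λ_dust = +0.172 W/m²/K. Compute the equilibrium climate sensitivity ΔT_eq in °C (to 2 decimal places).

7.73 °C

Net feedback parameter λ = (−3.45) + (+0.221) + (+0.21) + (+0.172) = -2.847 W/m²/K.
ΔT = −F/λ = −22/(-2.847) = 7.73 °C.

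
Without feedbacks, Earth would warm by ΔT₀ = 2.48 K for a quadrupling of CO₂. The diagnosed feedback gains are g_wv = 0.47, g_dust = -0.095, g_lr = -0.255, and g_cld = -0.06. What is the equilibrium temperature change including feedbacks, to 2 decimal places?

2.64 K

Total gain g = 0.47 − 0.095 − 0.255 − 0.06 = 0.06.
Amplification A = 1/(1 − 0.06) = 1.064.
ΔT = 2.48 × 1.064 = 2.64 K.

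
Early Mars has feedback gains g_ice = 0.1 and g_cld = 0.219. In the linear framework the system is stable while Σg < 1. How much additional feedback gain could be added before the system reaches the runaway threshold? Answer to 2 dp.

0.68

Current total gain = 0.1 + 0.219 = 0.319.
Margin to runaway = 1 − 0.319 = 0.68.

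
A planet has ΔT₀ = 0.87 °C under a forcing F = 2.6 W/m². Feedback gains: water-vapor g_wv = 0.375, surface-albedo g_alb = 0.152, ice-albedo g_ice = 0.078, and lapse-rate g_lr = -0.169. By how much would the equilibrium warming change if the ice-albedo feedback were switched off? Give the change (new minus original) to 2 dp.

-0.19 °C

Original: g = 0.436, ΔT = 0.87/(1−0.436) = 1.5426 °C.
Without ice-albedo: g' = 0.358, ΔT' = 0.87/(1−0.358) = 1.3551 °C.
Change = 1.3551 − 1.5426 = -0.19 °C.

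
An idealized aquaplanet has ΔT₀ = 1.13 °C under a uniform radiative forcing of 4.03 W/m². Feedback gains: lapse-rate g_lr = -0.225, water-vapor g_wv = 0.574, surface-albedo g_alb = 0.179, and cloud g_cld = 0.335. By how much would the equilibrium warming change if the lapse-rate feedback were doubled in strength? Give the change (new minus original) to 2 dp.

Original: g = 0.863, ΔT = 1.13/(1−0.863) = 8.2482 °C.
With doubled lapse-rate: g' = 0.638, ΔT' = 1.13/(1−0.638) = 3.1215 °C.
Change = 3.1215 − 8.2482 = -5.13 °C.

-5.13 °C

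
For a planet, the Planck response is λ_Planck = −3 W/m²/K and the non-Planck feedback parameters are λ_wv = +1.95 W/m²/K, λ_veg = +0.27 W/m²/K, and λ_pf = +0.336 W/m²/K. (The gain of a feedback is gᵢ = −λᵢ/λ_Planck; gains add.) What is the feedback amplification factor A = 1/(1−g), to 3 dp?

6.757

Convert to gains: g_wv = 1.95/3 = 0.65; g_veg = 0.27/3 = 0.09; g_pf = 0.336/3 = 0.112.
Total gain g = 0.852.
A = 1/(1 − 0.852) = 6.757.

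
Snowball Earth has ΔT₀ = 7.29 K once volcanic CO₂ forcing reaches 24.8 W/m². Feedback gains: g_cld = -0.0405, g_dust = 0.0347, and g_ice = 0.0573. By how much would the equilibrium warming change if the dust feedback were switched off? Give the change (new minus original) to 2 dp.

Original: g = 0.0515, ΔT = 7.29/(1−0.0515) = 7.6858 K.
Without dust: g' = 0.0168, ΔT' = 7.29/(1−0.0168) = 7.4146 K.
Change = 7.4146 − 7.6858 = -0.27 K.

-0.27 K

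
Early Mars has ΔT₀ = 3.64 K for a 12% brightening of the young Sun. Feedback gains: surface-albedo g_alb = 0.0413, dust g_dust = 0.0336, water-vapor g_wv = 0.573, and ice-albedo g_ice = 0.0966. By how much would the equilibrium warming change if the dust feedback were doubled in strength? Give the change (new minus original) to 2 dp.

2.16 K

Original: g = 0.7445, ΔT = 3.64/(1−0.7445) = 14.2466 K.
With doubled dust: g' = 0.7781, ΔT' = 3.64/(1−0.7781) = 16.4038 K.
Change = 16.4038 − 14.2466 = 2.16 K.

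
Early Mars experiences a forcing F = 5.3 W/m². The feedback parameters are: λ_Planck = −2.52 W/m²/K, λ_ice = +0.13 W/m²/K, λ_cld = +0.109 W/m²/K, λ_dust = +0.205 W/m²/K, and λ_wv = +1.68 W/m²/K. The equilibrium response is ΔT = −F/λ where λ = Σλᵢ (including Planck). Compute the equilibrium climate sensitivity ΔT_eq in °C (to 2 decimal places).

Net feedback parameter λ = (−2.52) + (+0.13) + (+0.109) + (+0.205) + (+1.68) = -0.396 W/m²/K.
ΔT = −F/λ = −5.3/(-0.396) = 13.38 °C.

13.38 °C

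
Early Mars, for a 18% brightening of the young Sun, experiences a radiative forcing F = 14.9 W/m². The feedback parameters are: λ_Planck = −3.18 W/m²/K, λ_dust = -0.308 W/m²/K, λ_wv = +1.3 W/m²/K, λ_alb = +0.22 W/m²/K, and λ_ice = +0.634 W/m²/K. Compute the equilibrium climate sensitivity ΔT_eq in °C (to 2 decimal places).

Net feedback parameter λ = (−3.18) + (-0.308) + (+1.3) + (+0.22) + (+0.634) = -1.334 W/m²/K.
ΔT = −F/λ = −14.9/(-1.334) = 11.17 °C.

11.17 °C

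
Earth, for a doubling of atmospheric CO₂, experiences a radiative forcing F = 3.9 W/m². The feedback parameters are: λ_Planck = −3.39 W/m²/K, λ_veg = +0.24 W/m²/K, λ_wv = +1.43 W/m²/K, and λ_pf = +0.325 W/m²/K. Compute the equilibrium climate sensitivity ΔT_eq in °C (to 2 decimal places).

Net feedback parameter λ = (−3.39) + (+0.24) + (+1.43) + (+0.325) = -1.395 W/m²/K.
ΔT = −F/λ = −3.9/(-1.395) = 2.80 °C.

2.80 °C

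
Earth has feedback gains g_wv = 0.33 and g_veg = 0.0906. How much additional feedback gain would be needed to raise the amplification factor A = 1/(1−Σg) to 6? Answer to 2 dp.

0.41

Current total gain = 0.4206.
Target gain for A = 6: g* = 1 − 1/6 = 0.8333.
Additional gain needed = 0.8333 − 0.4206 = 0.41.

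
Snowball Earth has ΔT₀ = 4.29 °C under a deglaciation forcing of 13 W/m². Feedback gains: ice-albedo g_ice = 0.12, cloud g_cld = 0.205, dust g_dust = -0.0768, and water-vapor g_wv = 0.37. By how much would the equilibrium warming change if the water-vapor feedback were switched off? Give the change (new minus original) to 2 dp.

Original: g = 0.6182, ΔT = 4.29/(1−0.6182) = 11.2362 °C.
Without water-vapor: g' = 0.2482, ΔT' = 4.29/(1−0.2482) = 5.7063 °C.
Change = 5.7063 − 11.2362 = -5.53 °C.

-5.53 °C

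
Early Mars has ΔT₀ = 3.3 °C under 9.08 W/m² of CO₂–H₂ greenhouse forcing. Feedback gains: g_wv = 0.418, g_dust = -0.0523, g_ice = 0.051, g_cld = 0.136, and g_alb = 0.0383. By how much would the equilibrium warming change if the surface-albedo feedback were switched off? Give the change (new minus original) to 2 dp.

Original: g = 0.591, ΔT = 3.3/(1−0.591) = 8.0685 °C.
Without surface-albedo: g' = 0.5527, ΔT' = 3.3/(1−0.5527) = 7.3776 °C.
Change = 7.3776 − 8.0685 = -0.69 °C.

-0.69 °C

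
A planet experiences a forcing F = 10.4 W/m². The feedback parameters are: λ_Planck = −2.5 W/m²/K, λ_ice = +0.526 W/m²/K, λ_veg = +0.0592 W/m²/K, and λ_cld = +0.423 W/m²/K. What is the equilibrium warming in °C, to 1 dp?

7.0 °C

Net feedback parameter λ = (−2.5) + (+0.526) + (+0.0592) + (+0.423) = -1.4918 W/m²/K.
ΔT = −F/λ = −10.4/(-1.4918) = 7.0 °C.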